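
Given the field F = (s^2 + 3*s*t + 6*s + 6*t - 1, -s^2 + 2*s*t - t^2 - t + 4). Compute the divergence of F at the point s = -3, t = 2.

∂F₁/∂s = 2*s + 3*t + 6
∂F₂/∂t = 2*s - 2*t - 1
∇·F = 4*s + t + 5
At (-3, 2): -5.

-5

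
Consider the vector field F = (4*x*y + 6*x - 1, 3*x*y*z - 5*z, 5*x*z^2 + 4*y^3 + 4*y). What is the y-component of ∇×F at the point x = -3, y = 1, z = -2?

(∇×F)_2 = ∂F₁/∂z − ∂F₃/∂x
= 0 − (5*z^2)
= -5*z^2
At (-3, 1, -2): -20.

-20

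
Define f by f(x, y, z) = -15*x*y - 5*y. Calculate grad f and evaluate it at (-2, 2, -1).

(-30, 25, 0)

∂f/∂x = -15*y
∂f/∂y = -15*x - 5
∂f/∂z = 0
∇f = (-15*y, -15*x - 5, 0)
At (-2, 2, -1): (-30, 25, 0).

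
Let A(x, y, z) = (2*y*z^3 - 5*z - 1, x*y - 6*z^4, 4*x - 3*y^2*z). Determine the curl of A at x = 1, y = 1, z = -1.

(-18, -3, 3)

(∇×A)₁ = ∂A₃/∂y − ∂A₂/∂z = -6*y*z + 24*z^3
(∇×A)₂ = ∂A₁/∂z − ∂A₃/∂x = 6*y*z^2 - 9
(∇×A)₃ = ∂A₂/∂x − ∂A₁/∂y = y - 2*z^3
∇×A = (-6*y*z + 24*z^3, 6*y*z^2 - 9, y - 2*z^3)
At (1, 1, -1): (-18, -3, 3).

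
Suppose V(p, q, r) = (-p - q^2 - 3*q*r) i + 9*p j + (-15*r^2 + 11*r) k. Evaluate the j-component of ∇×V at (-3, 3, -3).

(∇×V)_2 = ∂V₁/∂r − ∂V₃/∂p
= -3*q − (0)
= -3*q
At (-3, 3, -3): -9.

-9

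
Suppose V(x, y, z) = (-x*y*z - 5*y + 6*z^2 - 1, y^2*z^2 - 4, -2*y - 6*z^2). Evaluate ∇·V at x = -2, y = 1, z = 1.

∂V₁/∂x = -y*z
∂V₂/∂y = 2*y*z^2
∂V₃/∂z = -12*z
∇·V = 2*y*z^2 - y*z - 12*z
At (-2, 1, 1): -11.

-11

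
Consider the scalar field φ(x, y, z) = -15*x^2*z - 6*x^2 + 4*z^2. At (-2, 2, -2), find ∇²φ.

∂²φ/∂x² = -6*(5*z + 2)
∂²φ/∂y² = 0
∂²φ/∂z² = 8
∇²φ = -30*z - 4
At (-2, 2, -2): 56.

56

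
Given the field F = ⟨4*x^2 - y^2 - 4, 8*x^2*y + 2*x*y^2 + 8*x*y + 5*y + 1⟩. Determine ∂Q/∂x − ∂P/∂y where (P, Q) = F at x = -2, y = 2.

∂F₂/∂x = 16*x*y + 2*y^2 + 8*y
∂F₁/∂y = -2*y
Scalar curl = 16*x*y + 2*y^2 + 10*y
At (-2, 2): -36.

-36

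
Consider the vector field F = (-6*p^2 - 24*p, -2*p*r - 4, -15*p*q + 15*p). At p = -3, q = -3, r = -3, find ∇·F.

∂F₁/∂p = -12*p - 24
∂F₂/∂q = 0
∂F₃/∂r = 0
∇·F = -12*p - 24
At (-3, -3, -3): 12.

12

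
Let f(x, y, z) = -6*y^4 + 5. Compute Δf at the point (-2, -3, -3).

-648

∂²f/∂x² = 0
∂²f/∂y² = -72*y^2
∂²f/∂z² = 0
∇²f = -72*y^2
At (-2, -3, -3): -648.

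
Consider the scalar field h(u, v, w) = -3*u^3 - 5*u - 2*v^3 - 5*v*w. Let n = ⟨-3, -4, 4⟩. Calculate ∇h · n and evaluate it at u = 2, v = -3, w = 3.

∂h/∂u = -9*u^2 - 5
∂h/∂v = -6*v^2 - 5*w
∂h/∂w = -5*v
∇h at (2, -3, 3) = (-41, -69, 15)
∇h · n = (-41)(-3) + (-69)(-4) + (15)(4) = 459

459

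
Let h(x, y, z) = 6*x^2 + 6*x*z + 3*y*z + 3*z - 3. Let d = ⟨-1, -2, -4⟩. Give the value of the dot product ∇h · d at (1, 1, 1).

∂h/∂x = 12*x + 6*z
∂h/∂y = 3*z
∂h/∂z = 6*x + 3*y + 3
∇h at (1, 1, 1) = (18, 3, 12)
∇h · d = (18)(-1) + (3)(-2) + (12)(-4) = -72

-72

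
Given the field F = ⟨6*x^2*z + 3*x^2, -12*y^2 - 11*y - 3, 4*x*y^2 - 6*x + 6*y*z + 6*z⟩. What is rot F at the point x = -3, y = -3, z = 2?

(∇×F)₁ = ∂F₃/∂y − ∂F₂/∂z = 8*x*y + 6*z
(∇×F)₂ = ∂F₁/∂z − ∂F₃/∂x = 6*x^2 - 4*y^2 + 6
(∇×F)₃ = ∂F₂/∂x − ∂F₁/∂y = 0
∇×F = (8*x*y + 6*z, 6*x^2 - 4*y^2 + 6, 0)
At (-3, -3, 2): (84, 24, 0).

(84, 24, 0)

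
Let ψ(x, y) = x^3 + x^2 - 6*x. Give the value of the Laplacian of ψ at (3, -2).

∂²ψ/∂x² = 2*(3*x + 1)
∂²ψ/∂y² = 0
∇²ψ = 6*x + 2
At (3, -2): 20.

20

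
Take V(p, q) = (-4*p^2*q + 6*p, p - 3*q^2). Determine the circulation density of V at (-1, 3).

∂V₂/∂p = 1
∂V₁/∂q = -4*p^2
Scalar curl = 4*p^2 + 1
At (-1, 3): 5.

5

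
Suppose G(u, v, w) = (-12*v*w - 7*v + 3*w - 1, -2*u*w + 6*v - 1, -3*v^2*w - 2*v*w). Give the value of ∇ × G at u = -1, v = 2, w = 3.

(∇×G)₁ = ∂G₃/∂v − ∂G₂/∂w = 2*u - 6*v*w - 2*w
(∇×G)₂ = ∂G₁/∂w − ∂G₃/∂u = -12*v + 3
(∇×G)₃ = ∂G₂/∂u − ∂G₁/∂v = 10*w + 7
∇×G = (2*u - 6*v*w - 2*w, -12*v + 3, 10*w + 7)
At (-1, 2, 3): (-44, -21, 37).

(-44, -21, 37)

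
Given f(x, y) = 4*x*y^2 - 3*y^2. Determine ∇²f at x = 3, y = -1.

∂²f/∂x² = 0
∂²f/∂y² = 2*(4*x - 3)
∇²f = 8*x - 6
At (3, -1): 18.

18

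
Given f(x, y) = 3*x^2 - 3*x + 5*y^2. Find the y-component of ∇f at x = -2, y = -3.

-30

(∇f)_2 = ∂f/∂y = 10*y
At (-2, -3): -30.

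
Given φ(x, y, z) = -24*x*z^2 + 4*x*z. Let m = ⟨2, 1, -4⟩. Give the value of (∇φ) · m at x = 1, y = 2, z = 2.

∂φ/∂x = -24*z^2 + 4*z
∂φ/∂y = 0
∂φ/∂z = -48*x*z + 4*x
∇φ at (1, 2, 2) = (-88, 0, -92)
∇φ · m = (-88)(2) + (0)(1) + (-92)(-4) = 192

192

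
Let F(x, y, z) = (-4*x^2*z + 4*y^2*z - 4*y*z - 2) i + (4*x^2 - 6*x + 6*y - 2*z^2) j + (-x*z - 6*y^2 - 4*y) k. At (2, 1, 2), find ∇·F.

-28

∂F₁/∂x = -8*x*z
∂F₂/∂y = 6
∂F₃/∂z = -x
∇·F = -8*x*z - x + 6
At (2, 1, 2): -28.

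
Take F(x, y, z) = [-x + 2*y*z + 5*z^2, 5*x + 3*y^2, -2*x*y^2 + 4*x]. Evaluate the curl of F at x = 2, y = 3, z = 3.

(-24, 50, -1)

(∇×F)₁ = ∂F₃/∂y − ∂F₂/∂z = -4*x*y
(∇×F)₂ = ∂F₁/∂z − ∂F₃/∂x = 2*y^2 + 2*y + 10*z - 4
(∇×F)₃ = ∂F₂/∂x − ∂F₁/∂y = -2*z + 5
∇×F = (-4*x*y, 2*y^2 + 2*y + 10*z - 4, -2*z + 5)
At (2, 3, 3): (-24, 50, -1).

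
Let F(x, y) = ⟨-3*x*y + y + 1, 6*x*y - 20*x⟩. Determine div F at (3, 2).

∂F₁/∂x = -3*y
∂F₂/∂y = 6*x
∇·F = 6*x - 3*y
At (3, 2): 12.

12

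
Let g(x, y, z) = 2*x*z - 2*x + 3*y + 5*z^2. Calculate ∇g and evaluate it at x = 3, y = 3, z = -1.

(-4, 3, -4)

∂g/∂x = 2*z - 2
∂g/∂y = 3
∂g/∂z = 2*x + 10*z
∇g = (2*z - 2, 3, 2*x + 10*z)
At (3, 3, -1): (-4, 3, -4).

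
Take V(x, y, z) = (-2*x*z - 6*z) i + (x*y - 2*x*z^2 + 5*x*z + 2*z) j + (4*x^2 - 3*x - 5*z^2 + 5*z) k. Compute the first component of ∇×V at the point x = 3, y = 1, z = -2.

(∇×V)_1 = ∂V₃/∂y − ∂V₂/∂z
= 0 − (-4*x*z + 5*x + 2)
= 4*x*z - 5*x - 2
At (3, 1, -2): -41.

-41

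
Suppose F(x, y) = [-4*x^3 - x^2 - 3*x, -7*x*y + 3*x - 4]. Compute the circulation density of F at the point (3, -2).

17

∂F₂/∂x = -7*y + 3
∂F₁/∂y = 0
Scalar curl = -7*y + 3
At (3, -2): 17.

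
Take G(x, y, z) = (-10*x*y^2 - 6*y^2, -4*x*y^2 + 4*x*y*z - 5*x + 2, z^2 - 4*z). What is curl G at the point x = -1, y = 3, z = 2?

(12, 0, -41)

(∇×G)₁ = ∂G₃/∂y − ∂G₂/∂z = -4*x*y
(∇×G)₂ = ∂G₁/∂z − ∂G₃/∂x = 0
(∇×G)₃ = ∂G₂/∂x − ∂G₁/∂y = 20*x*y - 4*y^2 + 4*y*z + 12*y - 5
∇×G = (-4*x*y, 0, 20*x*y - 4*y^2 + 4*y*z + 12*y - 5)
At (-1, 3, 2): (12, 0, -41).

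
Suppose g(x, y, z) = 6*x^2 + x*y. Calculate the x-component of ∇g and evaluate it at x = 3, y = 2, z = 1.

(∇g)_1 = ∂g/∂x = 12*x + y
At (3, 2, 1): 38.

38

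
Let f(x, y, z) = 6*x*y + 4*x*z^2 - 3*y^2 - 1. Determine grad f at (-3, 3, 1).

∂f/∂x = 6*y + 4*z^2
∂f/∂y = 6*x - 6*y
∂f/∂z = 8*x*z
∇f = (6*y + 4*z^2, 6*x - 6*y, 8*x*z)
At (-3, 3, 1): (22, -36, -24).

(22, -36, -24)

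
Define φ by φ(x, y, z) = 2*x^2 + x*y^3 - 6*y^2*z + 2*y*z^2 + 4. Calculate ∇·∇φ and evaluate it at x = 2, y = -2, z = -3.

∂²φ/∂x² = 4
∂²φ/∂y² = 6*(x*y - 2*z)
∂²φ/∂z² = 4*y
∇²φ = 6*x*y + 4*y - 12*z + 4
At (2, -2, -3): 8.

8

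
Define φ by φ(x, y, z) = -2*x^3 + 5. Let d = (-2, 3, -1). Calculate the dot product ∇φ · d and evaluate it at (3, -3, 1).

108

∂φ/∂x = -6*x^2
∂φ/∂y = 0
∂φ/∂z = 0
∇φ at (3, -3, 1) = (-54, 0, 0)
∇φ · d = (-54)(-2) + (0)(3) + (0)(-1) = 108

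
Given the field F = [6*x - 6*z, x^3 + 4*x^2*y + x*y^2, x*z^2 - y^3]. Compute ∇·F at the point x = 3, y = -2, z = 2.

∂F₁/∂x = 6
∂F₂/∂y = 4*x^2 + 2*x*y
∂F₃/∂z = 2*x*z
∇·F = 4*x^2 + 2*x*y + 2*x*z + 6
At (3, -2, 2): 42.

42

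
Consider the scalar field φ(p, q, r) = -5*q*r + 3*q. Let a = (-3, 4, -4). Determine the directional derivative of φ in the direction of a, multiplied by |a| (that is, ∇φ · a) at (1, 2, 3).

-8

∂φ/∂p = 0
∂φ/∂q = -5*r + 3
∂φ/∂r = -5*q
∇φ at (1, 2, 3) = (0, -12, -10)
∇φ · a = (0)(-3) + (-12)(4) + (-10)(-4) = -8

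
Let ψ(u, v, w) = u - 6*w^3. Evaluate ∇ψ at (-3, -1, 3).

∂ψ/∂u = 1
∂ψ/∂v = 0
∂ψ/∂w = -18*w^2
∇ψ = (1, 0, -18*w^2)
At (-3, -1, 3): (1, 0, -162).

(1, 0, -162)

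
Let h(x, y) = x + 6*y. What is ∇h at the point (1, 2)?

∂h/∂x = 1
∂h/∂y = 6
∇h = (1, 6)
At (1, 2): (1, 6).

(1, 6)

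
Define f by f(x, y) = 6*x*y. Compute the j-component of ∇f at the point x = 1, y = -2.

6

(∇f)_2 = ∂f/∂y = 6*x
At (1, -2): 6.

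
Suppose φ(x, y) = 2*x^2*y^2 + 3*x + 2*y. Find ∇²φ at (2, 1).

20

∂²φ/∂x² = 4*y^2
∂²φ/∂y² = 4*x^2
∇²φ = 4*x^2 + 4*y^2
At (2, 1): 20.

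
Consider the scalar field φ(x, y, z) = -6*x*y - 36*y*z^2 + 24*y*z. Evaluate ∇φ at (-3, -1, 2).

(6, -78, 120)

∂φ/∂x = -6*y
∂φ/∂y = -6*x - 36*z^2 + 24*z
∂φ/∂z = -72*y*z + 24*y
∇φ = (-6*y, -6*x - 36*z^2 + 24*z, -72*y*z + 24*y)
At (-3, -1, 2): (6, -78, 120).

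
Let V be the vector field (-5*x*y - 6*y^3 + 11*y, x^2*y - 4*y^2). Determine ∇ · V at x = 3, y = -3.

48

∂V₁/∂x = -5*y
∂V₂/∂y = x^2 - 8*y
∇·V = x^2 - 13*y
At (3, -3): 48.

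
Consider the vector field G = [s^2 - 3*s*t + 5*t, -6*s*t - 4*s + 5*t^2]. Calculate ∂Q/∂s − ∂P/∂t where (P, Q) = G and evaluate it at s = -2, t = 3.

∂G₂/∂s = -6*t - 4
∂G₁/∂t = -3*s + 5
Scalar curl = 3*s - 6*t - 9
At (-2, 3): -33.

-33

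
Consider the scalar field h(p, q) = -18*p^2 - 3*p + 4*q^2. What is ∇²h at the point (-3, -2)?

-28

∂²h/∂p² = -36
∂²h/∂q² = 8
∇²h = -28
At (-3, -2): -28.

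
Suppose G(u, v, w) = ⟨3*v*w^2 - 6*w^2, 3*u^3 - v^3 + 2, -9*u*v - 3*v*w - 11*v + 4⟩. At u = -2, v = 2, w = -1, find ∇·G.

∂G₁/∂u = 0
∂G₂/∂v = -3*v^2
∂G₃/∂w = -3*v
∇·G = -3*v^2 - 3*v
At (-2, 2, -1): -18.

-18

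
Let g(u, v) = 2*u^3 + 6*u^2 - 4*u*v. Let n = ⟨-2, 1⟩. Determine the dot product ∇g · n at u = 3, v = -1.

∂g/∂u = 6*u^2 + 12*u - 4*v
∂g/∂v = -4*u
∇g at (3, -1) = (94, -12)
∇g · n = (94)(-2) + (-12)(1) = -200

-200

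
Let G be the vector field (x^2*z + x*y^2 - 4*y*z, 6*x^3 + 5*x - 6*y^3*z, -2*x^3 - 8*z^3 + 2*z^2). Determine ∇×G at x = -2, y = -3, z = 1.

(∇×G)₁ = ∂G₃/∂y − ∂G₂/∂z = 6*y^3
(∇×G)₂ = ∂G₁/∂z − ∂G₃/∂x = 7*x^2 - 4*y
(∇×G)₃ = ∂G₂/∂x − ∂G₁/∂y = 18*x^2 - 2*x*y + 4*z + 5
∇×G = (6*y^3, 7*x^2 - 4*y, 18*x^2 - 2*x*y + 4*z + 5)
At (-2, -3, 1): (-162, 40, 69).

(-162, 40, 69)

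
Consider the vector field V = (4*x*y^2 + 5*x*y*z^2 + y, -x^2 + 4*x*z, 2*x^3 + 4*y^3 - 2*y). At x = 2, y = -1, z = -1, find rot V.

(∇×V)₁ = ∂V₃/∂y − ∂V₂/∂z = -4*x + 12*y^2 - 2
(∇×V)₂ = ∂V₁/∂z − ∂V₃/∂x = -6*x^2 + 10*x*y*z
(∇×V)₃ = ∂V₂/∂x − ∂V₁/∂y = -8*x*y - 5*x*z^2 - 2*x + 4*z - 1
∇×V = (-4*x + 12*y^2 - 2, -6*x^2 + 10*x*y*z, -8*x*y - 5*x*z^2 - 2*x + 4*z - 1)
At (2, -1, -1): (2, -4, -3).

(2, -4, -3)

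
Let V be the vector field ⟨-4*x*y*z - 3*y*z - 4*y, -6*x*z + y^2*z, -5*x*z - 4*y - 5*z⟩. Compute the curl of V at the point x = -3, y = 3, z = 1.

(-31, 32, -11)

(∇×V)₁ = ∂V₃/∂y − ∂V₂/∂z = 6*x - y^2 - 4
(∇×V)₂ = ∂V₁/∂z − ∂V₃/∂x = -4*x*y - 3*y + 5*z
(∇×V)₃ = ∂V₂/∂x − ∂V₁/∂y = 4*x*z - 3*z + 4
∇×V = (6*x - y^2 - 4, -4*x*y - 3*y + 5*z, 4*x*z - 3*z + 4)
At (-3, 3, 1): (-31, 32, -11).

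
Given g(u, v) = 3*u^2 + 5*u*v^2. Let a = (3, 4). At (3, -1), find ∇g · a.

∂g/∂u = 6*u + 5*v^2
∂g/∂v = 10*u*v
∇g at (3, -1) = (23, -30)
∇g · a = (23)(3) + (-30)(4) = -51

-51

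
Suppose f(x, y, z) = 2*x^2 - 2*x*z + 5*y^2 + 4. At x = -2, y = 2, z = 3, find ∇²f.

∂²f/∂x² = 4
∂²f/∂y² = 10
∂²f/∂z² = 0
∇²f = 14
At (-2, 2, 3): 14.

14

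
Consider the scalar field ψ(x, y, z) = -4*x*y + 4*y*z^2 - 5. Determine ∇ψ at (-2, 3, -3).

∂ψ/∂x = -4*y
∂ψ/∂y = -4*x + 4*z^2
∂ψ/∂z = 8*y*z
∇ψ = (-4*y, -4*x + 4*z^2, 8*y*z)
At (-2, 3, -3): (-12, 44, -72).

(-12, 44, -72)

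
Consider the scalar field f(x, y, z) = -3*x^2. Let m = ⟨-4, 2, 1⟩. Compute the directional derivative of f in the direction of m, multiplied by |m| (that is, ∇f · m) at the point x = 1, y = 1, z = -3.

24

∂f/∂x = -6*x
∂f/∂y = 0
∂f/∂z = 0
∇f at (1, 1, -3) = (-6, 0, 0)
∇f · m = (-6)(-4) + (0)(2) + (0)(1) = 24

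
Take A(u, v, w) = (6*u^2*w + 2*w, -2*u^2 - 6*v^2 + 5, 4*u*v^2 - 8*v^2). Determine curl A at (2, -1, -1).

(0, 22, -8)

(∇×A)₁ = ∂A₃/∂v − ∂A₂/∂w = 8*u*v - 16*v
(∇×A)₂ = ∂A₁/∂w − ∂A₃/∂u = 6*u^2 - 4*v^2 + 2
(∇×A)₃ = ∂A₂/∂u − ∂A₁/∂v = -4*u
∇×A = (8*u*v - 16*v, 6*u^2 - 4*v^2 + 2, -4*u)
At (2, -1, -1): (0, 22, -8).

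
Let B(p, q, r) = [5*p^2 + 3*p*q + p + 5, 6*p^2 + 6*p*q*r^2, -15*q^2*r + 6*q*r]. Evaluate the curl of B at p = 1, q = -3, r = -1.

(-132, 0, -9)

(∇×B)₁ = ∂B₃/∂q − ∂B₂/∂r = -12*p*q*r - 30*q*r + 6*r
(∇×B)₂ = ∂B₁/∂r − ∂B₃/∂p = 0
(∇×B)₃ = ∂B₂/∂p − ∂B₁/∂q = 9*p + 6*q*r^2
∇×B = (-12*p*q*r - 30*q*r + 6*r, 0, 9*p + 6*q*r^2)
At (1, -3, -1): (-132, 0, -9).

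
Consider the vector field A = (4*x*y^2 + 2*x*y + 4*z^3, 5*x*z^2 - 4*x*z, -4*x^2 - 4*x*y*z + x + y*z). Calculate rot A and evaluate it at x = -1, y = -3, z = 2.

(∇×A)₁ = ∂A₃/∂y − ∂A₂/∂z = -14*x*z + 4*x + z
(∇×A)₂ = ∂A₁/∂z − ∂A₃/∂x = 8*x + 4*y*z + 12*z^2 - 1
(∇×A)₃ = ∂A₂/∂x − ∂A₁/∂y = -8*x*y - 2*x + 5*z^2 - 4*z
∇×A = (-14*x*z + 4*x + z, 8*x + 4*y*z + 12*z^2 - 1, -8*x*y - 2*x + 5*z^2 - 4*z)
At (-1, -3, 2): (26, 15, -10).

(26, 15, -10)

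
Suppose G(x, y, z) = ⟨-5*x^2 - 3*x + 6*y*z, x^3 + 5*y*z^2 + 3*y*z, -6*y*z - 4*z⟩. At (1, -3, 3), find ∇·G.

∂G₁/∂x = -10*x - 3
∂G₂/∂y = 5*z^2 + 3*z
∂G₃/∂z = -6*y - 4
∇·G = -10*x - 6*y + 5*z^2 + 3*z - 7
At (1, -3, 3): 55.

55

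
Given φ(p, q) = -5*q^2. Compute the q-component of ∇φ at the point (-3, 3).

(∇φ)_2 = ∂φ/∂q = -10*q
At (-3, 3): -30.

-30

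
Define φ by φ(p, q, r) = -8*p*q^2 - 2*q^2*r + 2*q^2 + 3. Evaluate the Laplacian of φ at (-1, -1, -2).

28

∂²φ/∂p² = 0
∂²φ/∂q² = 4*(-4*p - r + 1)
∂²φ/∂r² = 0
∇²φ = -16*p - 4*r + 4
At (-1, -1, -2): 28.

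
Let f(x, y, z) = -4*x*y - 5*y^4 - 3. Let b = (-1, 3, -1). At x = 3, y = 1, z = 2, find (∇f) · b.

∂f/∂x = -4*y
∂f/∂y = -4*x - 20*y^3
∂f/∂z = 0
∇f at (3, 1, 2) = (-4, -32, 0)
∇f · b = (-4)(-1) + (-32)(3) + (0)(-1) = -92

-92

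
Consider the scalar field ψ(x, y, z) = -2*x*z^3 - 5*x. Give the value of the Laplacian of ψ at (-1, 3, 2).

24

∂²ψ/∂x² = 0
∂²ψ/∂y² = 0
∂²ψ/∂z² = -12*x*z
∇²ψ = -12*x*z
At (-1, 3, 2): 24.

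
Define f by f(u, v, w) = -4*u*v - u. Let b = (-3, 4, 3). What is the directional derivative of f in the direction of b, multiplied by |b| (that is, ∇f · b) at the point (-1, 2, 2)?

∂f/∂u = -4*v - 1
∂f/∂v = -4*u
∂f/∂w = 0
∇f at (-1, 2, 2) = (-9, 4, 0)
∇f · b = (-9)(-3) + (4)(4) + (0)(3) = 43

43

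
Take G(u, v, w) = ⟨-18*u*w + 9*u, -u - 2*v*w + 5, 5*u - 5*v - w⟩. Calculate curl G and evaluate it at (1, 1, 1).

(∇×G)₁ = ∂G₃/∂v − ∂G₂/∂w = 2*v - 5
(∇×G)₂ = ∂G₁/∂w − ∂G₃/∂u = -18*u - 5
(∇×G)₃ = ∂G₂/∂u − ∂G₁/∂v = -1
∇×G = (2*v - 5, -18*u - 5, -1)
At (1, 1, 1): (-3, -23, -1).

(-3, -23, -1)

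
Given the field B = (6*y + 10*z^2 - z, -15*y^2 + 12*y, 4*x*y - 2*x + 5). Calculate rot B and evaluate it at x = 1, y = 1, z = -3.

(4, -63, -6)

(∇×B)₁ = ∂B₃/∂y − ∂B₂/∂z = 4*x
(∇×B)₂ = ∂B₁/∂z − ∂B₃/∂x = -4*y + 20*z + 1
(∇×B)₃ = ∂B₂/∂x − ∂B₁/∂y = -6
∇×B = (4*x, -4*y + 20*z + 1, -6)
At (1, 1, -3): (4, -63, -6).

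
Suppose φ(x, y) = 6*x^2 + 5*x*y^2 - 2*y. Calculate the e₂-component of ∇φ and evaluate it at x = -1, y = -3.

28

(∇φ)_2 = ∂φ/∂y = 10*x*y - 2
At (-1, -3): 28.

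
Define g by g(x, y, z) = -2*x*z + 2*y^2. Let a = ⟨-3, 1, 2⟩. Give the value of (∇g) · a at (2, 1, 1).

∂g/∂x = -2*z
∂g/∂y = 4*y
∂g/∂z = -2*x
∇g at (2, 1, 1) = (-2, 4, -4)
∇g · a = (-2)(-3) + (4)(1) + (-4)(2) = 2

2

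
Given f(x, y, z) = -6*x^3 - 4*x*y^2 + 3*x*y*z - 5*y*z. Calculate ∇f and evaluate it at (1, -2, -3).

∂f/∂x = -18*x^2 - 4*y^2 + 3*y*z
∂f/∂y = -8*x*y + 3*x*z - 5*z
∂f/∂z = 3*x*y - 5*y
∇f = (-18*x^2 - 4*y^2 + 3*y*z, -8*x*y + 3*x*z - 5*z, 3*x*y - 5*y)
At (1, -2, -3): (-16, 22, 4).

(-16, 22, 4)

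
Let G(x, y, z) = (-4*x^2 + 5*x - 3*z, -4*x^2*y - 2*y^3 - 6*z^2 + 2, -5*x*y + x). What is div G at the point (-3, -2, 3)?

∂G₁/∂x = -8*x + 5
∂G₂/∂y = -4*x^2 - 6*y^2
∂G₃/∂z = 0
∇·G = -4*x^2 - 8*x - 6*y^2 + 5
At (-3, -2, 3): -31.

-31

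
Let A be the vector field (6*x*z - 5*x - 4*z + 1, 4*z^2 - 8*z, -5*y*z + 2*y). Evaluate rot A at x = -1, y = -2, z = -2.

(∇×A)₁ = ∂A₃/∂y − ∂A₂/∂z = -13*z + 10
(∇×A)₂ = ∂A₁/∂z − ∂A₃/∂x = 6*x - 4
(∇×A)₃ = ∂A₂/∂x − ∂A₁/∂y = 0
∇×A = (-13*z + 10, 6*x - 4, 0)
At (-1, -2, -2): (36, -10, 0).

(36, -10, 0)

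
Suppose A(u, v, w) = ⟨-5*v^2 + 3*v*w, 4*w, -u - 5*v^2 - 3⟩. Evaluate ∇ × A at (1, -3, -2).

(26, -8, -24)

(∇×A)₁ = ∂A₃/∂v − ∂A₂/∂w = -10*v - 4
(∇×A)₂ = ∂A₁/∂w − ∂A₃/∂u = 3*v + 1
(∇×A)₃ = ∂A₂/∂u − ∂A₁/∂v = 10*v - 3*w
∇×A = (-10*v - 4, 3*v + 1, 10*v - 3*w)
At (1, -3, -2): (26, -8, -24).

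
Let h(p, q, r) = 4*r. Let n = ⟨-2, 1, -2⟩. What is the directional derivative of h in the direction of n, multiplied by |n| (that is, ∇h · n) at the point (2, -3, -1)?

-8

∂h/∂p = 0
∂h/∂q = 0
∂h/∂r = 4
∇h at (2, -3, -1) = (0, 0, 4)
∇h · n = (0)(-2) + (0)(1) + (4)(-2) = -8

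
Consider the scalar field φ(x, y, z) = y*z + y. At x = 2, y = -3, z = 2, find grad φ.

(0, 3, -3)

∂φ/∂x = 0
∂φ/∂y = z + 1
∂φ/∂z = y
∇φ = (0, z + 1, y)
At (2, -3, 2): (0, 3, -3).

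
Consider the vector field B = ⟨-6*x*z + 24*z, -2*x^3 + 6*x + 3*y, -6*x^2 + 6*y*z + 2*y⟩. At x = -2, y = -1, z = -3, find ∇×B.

(∇×B)₁ = ∂B₃/∂y − ∂B₂/∂z = 6*z + 2
(∇×B)₂ = ∂B₁/∂z − ∂B₃/∂x = 6*x + 24
(∇×B)₃ = ∂B₂/∂x − ∂B₁/∂y = -6*x^2 + 6
∇×B = (6*z + 2, 6*x + 24, -6*x^2 + 6)
At (-2, -1, -3): (-16, 12, -18).

(-16, 12, -18)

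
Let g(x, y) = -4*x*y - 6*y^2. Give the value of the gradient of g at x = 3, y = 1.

(-4, -24)

∂g/∂x = -4*y
∂g/∂y = -4*x - 12*y
∇g = (-4*y, -4*x - 12*y)
At (3, 1): (-4, -24).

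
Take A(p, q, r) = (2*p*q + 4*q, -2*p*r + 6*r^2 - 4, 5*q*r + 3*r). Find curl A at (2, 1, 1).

(∇×A)₁ = ∂A₃/∂q − ∂A₂/∂r = 2*p - 7*r
(∇×A)₂ = ∂A₁/∂r − ∂A₃/∂p = 0
(∇×A)₃ = ∂A₂/∂p − ∂A₁/∂q = -2*p - 2*r - 4
∇×A = (2*p - 7*r, 0, -2*p - 2*r - 4)
At (2, 1, 1): (-3, 0, -10).

(-3, 0, -10)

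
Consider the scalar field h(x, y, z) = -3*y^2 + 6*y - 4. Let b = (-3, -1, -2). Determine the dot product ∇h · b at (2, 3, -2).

12

∂h/∂x = 0
∂h/∂y = -6*y + 6
∂h/∂z = 0
∇h at (2, 3, -2) = (0, -12, 0)
∇h · b = (0)(-3) + (-12)(-1) + (0)(-2) = 12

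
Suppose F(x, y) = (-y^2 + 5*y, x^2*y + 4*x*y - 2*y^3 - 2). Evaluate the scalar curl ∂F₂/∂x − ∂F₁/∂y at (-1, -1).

-9

∂F₂/∂x = 2*x*y + 4*y
∂F₁/∂y = -2*y + 5
Scalar curl = 2*x*y + 6*y - 5
At (-1, -1): -9.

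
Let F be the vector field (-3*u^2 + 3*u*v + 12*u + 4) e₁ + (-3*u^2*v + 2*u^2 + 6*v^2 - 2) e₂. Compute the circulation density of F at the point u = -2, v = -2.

-26

∂F₂/∂u = -6*u*v + 4*u
∂F₁/∂v = 3*u
Scalar curl = -6*u*v + u
At (-2, -2): -26.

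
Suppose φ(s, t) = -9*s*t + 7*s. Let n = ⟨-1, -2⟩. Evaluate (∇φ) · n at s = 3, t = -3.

20

∂φ/∂s = -9*t + 7
∂φ/∂t = -9*s
∇φ at (3, -3) = (34, -27)
∇φ · n = (34)(-1) + (-27)(-2) = 20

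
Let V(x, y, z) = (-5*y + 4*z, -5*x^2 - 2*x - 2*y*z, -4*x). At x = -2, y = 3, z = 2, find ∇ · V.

∂V₁/∂x = 0
∂V₂/∂y = -2*z
∂V₃/∂z = 0
∇·V = -2*z
At (-2, 3, 2): -4.

-4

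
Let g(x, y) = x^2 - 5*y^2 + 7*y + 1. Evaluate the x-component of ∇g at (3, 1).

(∇g)_1 = ∂g/∂x = 2*x
At (3, 1): 6.

6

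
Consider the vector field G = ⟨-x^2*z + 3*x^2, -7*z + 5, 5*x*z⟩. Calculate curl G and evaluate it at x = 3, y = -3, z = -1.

(∇×G)₁ = ∂G₃/∂y − ∂G₂/∂z = 7
(∇×G)₂ = ∂G₁/∂z − ∂G₃/∂x = -x^2 - 5*z
(∇×G)₃ = ∂G₂/∂x − ∂G₁/∂y = 0
∇×G = (7, -x^2 - 5*z, 0)
At (3, -3, -1): (7, -4, 0).

(7, -4, 0)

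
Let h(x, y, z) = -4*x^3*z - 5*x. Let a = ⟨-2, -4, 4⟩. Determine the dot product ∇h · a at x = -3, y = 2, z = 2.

∂h/∂x = -12*x^2*z - 5
∂h/∂y = 0
∂h/∂z = -4*x^3
∇h at (-3, 2, 2) = (-221, 0, 108)
∇h · a = (-221)(-2) + (0)(-4) + (108)(4) = 874

874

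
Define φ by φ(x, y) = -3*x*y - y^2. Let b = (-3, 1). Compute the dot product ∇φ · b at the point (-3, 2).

23

∂φ/∂x = -3*y
∂φ/∂y = -3*x - 2*y
∇φ at (-3, 2) = (-6, 5)
∇φ · b = (-6)(-3) + (5)(1) = 23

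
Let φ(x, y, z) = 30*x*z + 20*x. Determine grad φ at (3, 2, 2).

∂φ/∂x = 30*z + 20
∂φ/∂y = 0
∂φ/∂z = 30*x
∇φ = (30*z + 20, 0, 30*x)
At (3, 2, 2): (80, 0, 90).

(80, 0, 90)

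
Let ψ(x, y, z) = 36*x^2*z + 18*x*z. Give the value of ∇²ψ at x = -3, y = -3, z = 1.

∂²ψ/∂x² = 72*z
∂²ψ/∂y² = 0
∂²ψ/∂z² = 0
∇²ψ = 72*z
At (-3, -3, 1): 72.

72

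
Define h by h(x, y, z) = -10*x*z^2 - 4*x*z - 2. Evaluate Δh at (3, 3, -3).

-60

∂²h/∂x² = 0
∂²h/∂y² = 0
∂²h/∂z² = -20*x
∇²h = -20*x
At (3, 3, -3): -60.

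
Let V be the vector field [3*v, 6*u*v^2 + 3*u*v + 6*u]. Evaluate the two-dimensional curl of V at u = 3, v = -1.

∂V₂/∂u = 6*v^2 + 3*v + 6
∂V₁/∂v = 3
Scalar curl = 6*v^2 + 3*v + 3
At (3, -1): 6.

6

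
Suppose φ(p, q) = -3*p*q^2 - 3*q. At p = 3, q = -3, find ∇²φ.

-18

∂²φ/∂p² = 0
∂²φ/∂q² = -6*p
∇²φ = -6*p
At (3, -3): -18.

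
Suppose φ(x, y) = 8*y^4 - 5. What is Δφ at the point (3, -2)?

∂²φ/∂x² = 0
∂²φ/∂y² = 96*y^2
∇²φ = 96*y^2
At (3, -2): 384.

384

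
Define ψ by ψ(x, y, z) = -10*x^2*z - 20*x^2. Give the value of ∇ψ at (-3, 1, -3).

(-60, 0, -90)

∂ψ/∂x = -20*x*z - 40*x
∂ψ/∂y = 0
∂ψ/∂z = -10*x^2
∇ψ = (-20*x*z - 40*x, 0, -10*x^2)
At (-3, 1, -3): (-60, 0, -90).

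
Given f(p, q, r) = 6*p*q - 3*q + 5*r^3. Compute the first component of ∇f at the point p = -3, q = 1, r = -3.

6

(∇f)_1 = ∂f/∂p = 6*q
At (-3, 1, -3): 6.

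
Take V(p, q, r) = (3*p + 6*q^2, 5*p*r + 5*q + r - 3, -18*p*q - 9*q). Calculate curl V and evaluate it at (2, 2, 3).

(∇×V)₁ = ∂V₃/∂q − ∂V₂/∂r = -23*p - 10
(∇×V)₂ = ∂V₁/∂r − ∂V₃/∂p = 18*q
(∇×V)₃ = ∂V₂/∂p − ∂V₁/∂q = -12*q + 5*r
∇×V = (-23*p - 10, 18*q, -12*q + 5*r)
At (2, 2, 3): (-56, 36, -9).

(-56, 36, -9)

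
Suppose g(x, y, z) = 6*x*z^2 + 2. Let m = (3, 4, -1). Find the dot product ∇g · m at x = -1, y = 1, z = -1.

6

∂g/∂x = 6*z^2
∂g/∂y = 0
∂g/∂z = 12*x*z
∇g at (-1, 1, -1) = (6, 0, 12)
∇g · m = (6)(3) + (0)(4) + (12)(-1) = 6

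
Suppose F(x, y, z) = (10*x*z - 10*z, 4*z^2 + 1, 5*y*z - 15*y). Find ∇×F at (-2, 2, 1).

(∇×F)₁ = ∂F₃/∂y − ∂F₂/∂z = -3*z - 15
(∇×F)₂ = ∂F₁/∂z − ∂F₃/∂x = 10*x - 10
(∇×F)₃ = ∂F₂/∂x − ∂F₁/∂y = 0
∇×F = (-3*z - 15, 10*x - 10, 0)
At (-2, 2, 1): (-18, -30, 0).

(-18, -30, 0)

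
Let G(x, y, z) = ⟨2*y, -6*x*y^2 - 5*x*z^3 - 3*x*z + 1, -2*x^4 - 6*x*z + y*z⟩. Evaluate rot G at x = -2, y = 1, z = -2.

(-128, -76, 38)

(∇×G)₁ = ∂G₃/∂y − ∂G₂/∂z = 15*x*z^2 + 3*x + z
(∇×G)₂ = ∂G₁/∂z − ∂G₃/∂x = 8*x^3 + 6*z
(∇×G)₃ = ∂G₂/∂x − ∂G₁/∂y = -6*y^2 - 5*z^3 - 3*z - 2
∇×G = (15*x*z^2 + 3*x + z, 8*x^3 + 6*z, -6*y^2 - 5*z^3 - 3*z - 2)
At (-2, 1, -2): (-128, -76, 38).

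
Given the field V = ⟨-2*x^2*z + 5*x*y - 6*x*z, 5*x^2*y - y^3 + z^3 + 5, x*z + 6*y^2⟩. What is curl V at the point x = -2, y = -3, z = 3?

(∇×V)₁ = ∂V₃/∂y − ∂V₂/∂z = 12*y - 3*z^2
(∇×V)₂ = ∂V₁/∂z − ∂V₃/∂x = -2*x^2 - 6*x - z
(∇×V)₃ = ∂V₂/∂x − ∂V₁/∂y = 10*x*y - 5*x
∇×V = (12*y - 3*z^2, -2*x^2 - 6*x - z, 10*x*y - 5*x)
At (-2, -3, 3): (-63, 1, 70).

(-63, 1, 70)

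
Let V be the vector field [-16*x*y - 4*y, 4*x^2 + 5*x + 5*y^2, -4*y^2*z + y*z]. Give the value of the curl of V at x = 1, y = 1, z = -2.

(∇×V)₁ = ∂V₃/∂y − ∂V₂/∂z = -8*y*z + z
(∇×V)₂ = ∂V₁/∂z − ∂V₃/∂x = 0
(∇×V)₃ = ∂V₂/∂x − ∂V₁/∂y = 24*x + 9
∇×V = (-8*y*z + z, 0, 24*x + 9)
At (1, 1, -2): (14, 0, 33).

(14, 0, 33)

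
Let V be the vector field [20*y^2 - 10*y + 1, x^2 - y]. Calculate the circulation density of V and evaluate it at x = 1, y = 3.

-108

∂V₂/∂x = 2*x
∂V₁/∂y = 40*y - 10
Scalar curl = 2*x - 40*y + 10
At (1, 3): -108.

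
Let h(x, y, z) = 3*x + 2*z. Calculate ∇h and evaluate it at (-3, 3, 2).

(3, 0, 2)

∂h/∂x = 3
∂h/∂y = 0
∂h/∂z = 2
∇h = (3, 0, 2)
At (-3, 3, 2): (3, 0, 2).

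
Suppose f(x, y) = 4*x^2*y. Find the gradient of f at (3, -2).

∂f/∂x = 8*x*y
∂f/∂y = 4*x^2
∇f = (8*x*y, 4*x^2)
At (3, -2): (-48, 36).

(-48, 36)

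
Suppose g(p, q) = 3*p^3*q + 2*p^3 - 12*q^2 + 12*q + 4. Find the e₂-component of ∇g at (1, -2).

63

(∇g)_2 = ∂g/∂q = 3*p^3 - 24*q + 12
At (1, -2): 63.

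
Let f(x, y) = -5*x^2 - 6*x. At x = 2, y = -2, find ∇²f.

∂²f/∂x² = -10
∂²f/∂y² = 0
∇²f = -10
At (2, -2): -10.

-10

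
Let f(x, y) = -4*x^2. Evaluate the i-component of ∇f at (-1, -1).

(∇f)_1 = ∂f/∂x = -8*x
At (-1, -1): 8.

8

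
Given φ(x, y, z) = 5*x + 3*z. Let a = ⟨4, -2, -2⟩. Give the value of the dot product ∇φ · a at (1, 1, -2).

14

∂φ/∂x = 5
∂φ/∂y = 0
∂φ/∂z = 3
∇φ at (1, 1, -2) = (5, 0, 3)
∇φ · a = (5)(4) + (0)(-2) + (3)(-2) = 14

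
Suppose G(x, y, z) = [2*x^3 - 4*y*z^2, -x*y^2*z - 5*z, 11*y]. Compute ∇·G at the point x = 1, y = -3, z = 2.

∂G₁/∂x = 6*x^2
∂G₂/∂y = -2*x*y*z
∂G₃/∂z = 0
∇·G = 6*x^2 - 2*x*y*z
At (1, -3, 2): 18.

18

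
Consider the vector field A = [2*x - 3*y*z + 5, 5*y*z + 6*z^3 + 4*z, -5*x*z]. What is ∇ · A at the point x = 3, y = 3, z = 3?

∂A₁/∂x = 2
∂A₂/∂y = 5*z
∂A₃/∂z = -5*x
∇·A = -5*x + 5*z + 2
At (3, 3, 3): 2.

2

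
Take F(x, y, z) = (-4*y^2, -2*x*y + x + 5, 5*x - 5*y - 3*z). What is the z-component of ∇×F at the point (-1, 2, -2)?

(∇×F)_3 = ∂F₂/∂x − ∂F₁/∂y
= -2*y + 1 − (-8*y)
= 6*y + 1
At (-1, 2, -2): 13.

13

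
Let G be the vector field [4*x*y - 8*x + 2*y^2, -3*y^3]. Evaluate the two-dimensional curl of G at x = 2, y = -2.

∂G₂/∂x = 0
∂G₁/∂y = 4*x + 4*y
Scalar curl = -4*x - 4*y
At (2, -2): 0.

0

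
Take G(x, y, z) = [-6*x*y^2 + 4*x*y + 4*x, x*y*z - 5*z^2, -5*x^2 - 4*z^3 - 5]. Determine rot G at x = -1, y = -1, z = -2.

(∇×G)₁ = ∂G₃/∂y − ∂G₂/∂z = -x*y + 10*z
(∇×G)₂ = ∂G₁/∂z − ∂G₃/∂x = 10*x
(∇×G)₃ = ∂G₂/∂x − ∂G₁/∂y = 12*x*y - 4*x + y*z
∇×G = (-x*y + 10*z, 10*x, 12*x*y - 4*x + y*z)
At (-1, -1, -2): (-21, -10, 18).

(-21, -10, 18)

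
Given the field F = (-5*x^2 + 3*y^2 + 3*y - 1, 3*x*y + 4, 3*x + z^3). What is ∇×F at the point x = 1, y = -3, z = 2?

(∇×F)₁ = ∂F₃/∂y − ∂F₂/∂z = 0
(∇×F)₂ = ∂F₁/∂z − ∂F₃/∂x = -3
(∇×F)₃ = ∂F₂/∂x − ∂F₁/∂y = -3*y - 3
∇×F = (0, -3, -3*y - 3)
At (1, -3, 2): (0, -3, 6).

(0, -3, 6)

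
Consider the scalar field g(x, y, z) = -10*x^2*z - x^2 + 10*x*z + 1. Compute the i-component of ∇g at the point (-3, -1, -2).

-134

(∇g)_1 = ∂g/∂x = -20*x*z - 2*x + 10*z
At (-3, -1, -2): -134.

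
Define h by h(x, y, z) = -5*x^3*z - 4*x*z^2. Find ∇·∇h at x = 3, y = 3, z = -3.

246

∂²h/∂x² = -30*x*z
∂²h/∂y² = 0
∂²h/∂z² = -8*x
∇²h = -30*x*z - 8*x
At (3, 3, -3): 246.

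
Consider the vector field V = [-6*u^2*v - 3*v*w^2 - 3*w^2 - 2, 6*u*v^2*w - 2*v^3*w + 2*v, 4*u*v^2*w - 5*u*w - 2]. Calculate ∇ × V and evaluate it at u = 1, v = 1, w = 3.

(∇×V)₁ = ∂V₃/∂v − ∂V₂/∂w = -6*u*v^2 + 8*u*v*w + 2*v^3
(∇×V)₂ = ∂V₁/∂w − ∂V₃/∂u = -4*v^2*w - 6*v*w - w
(∇×V)₃ = ∂V₂/∂u − ∂V₁/∂v = 6*u^2 + 6*v^2*w + 3*w^2
∇×V = (-6*u*v^2 + 8*u*v*w + 2*v^3, -4*v^2*w - 6*v*w - w, 6*u^2 + 6*v^2*w + 3*w^2)
At (1, 1, 3): (20, -33, 51).

(20, -33, 51)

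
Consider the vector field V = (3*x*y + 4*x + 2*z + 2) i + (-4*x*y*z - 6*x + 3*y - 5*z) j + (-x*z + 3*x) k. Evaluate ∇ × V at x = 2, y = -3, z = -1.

(∇×V)₁ = ∂V₃/∂y − ∂V₂/∂z = 4*x*y + 5
(∇×V)₂ = ∂V₁/∂z − ∂V₃/∂x = z - 1
(∇×V)₃ = ∂V₂/∂x − ∂V₁/∂y = -3*x - 4*y*z - 6
∇×V = (4*x*y + 5, z - 1, -3*x - 4*y*z - 6)
At (2, -3, -1): (-19, -2, -24).

(-19, -2, -24)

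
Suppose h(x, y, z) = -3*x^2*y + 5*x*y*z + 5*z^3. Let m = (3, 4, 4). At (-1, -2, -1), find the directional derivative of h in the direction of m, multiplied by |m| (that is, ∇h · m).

102

∂h/∂x = -6*x*y + 5*y*z
∂h/∂y = -3*x^2 + 5*x*z
∂h/∂z = 5*x*y + 15*z^2
∇h at (-1, -2, -1) = (-2, 2, 25)
∇h · m = (-2)(3) + (2)(4) + (25)(4) = 102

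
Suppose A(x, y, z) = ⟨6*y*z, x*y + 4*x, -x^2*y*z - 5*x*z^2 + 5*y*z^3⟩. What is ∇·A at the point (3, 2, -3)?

345

∂A₁/∂x = 0
∂A₂/∂y = x
∂A₃/∂z = -x^2*y - 10*x*z + 15*y*z^2
∇·A = -x^2*y - 10*x*z + x + 15*y*z^2
At (3, 2, -3): 345.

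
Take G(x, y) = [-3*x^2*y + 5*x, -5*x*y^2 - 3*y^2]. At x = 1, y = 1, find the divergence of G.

-17

∂G₁/∂x = -6*x*y + 5
∂G₂/∂y = -10*x*y - 6*y
∇·G = -16*x*y - 6*y + 5
At (1, 1): -17.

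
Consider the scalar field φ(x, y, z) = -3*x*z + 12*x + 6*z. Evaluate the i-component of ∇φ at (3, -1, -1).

(∇φ)_1 = ∂φ/∂x = -3*z + 12
At (3, -1, -1): 15.

15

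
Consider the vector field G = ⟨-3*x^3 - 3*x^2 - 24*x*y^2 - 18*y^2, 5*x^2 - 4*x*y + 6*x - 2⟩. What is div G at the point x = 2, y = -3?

-272

∂G₁/∂x = -9*x^2 - 6*x - 24*y^2
∂G₂/∂y = -4*x
∇·G = -9*x^2 - 10*x - 24*y^2
At (2, -3): -272.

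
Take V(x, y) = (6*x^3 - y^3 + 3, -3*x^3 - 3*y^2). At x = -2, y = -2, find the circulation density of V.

∂V₂/∂x = -9*x^2
∂V₁/∂y = -3*y^2
Scalar curl = -9*x^2 + 3*y^2
At (-2, -2): -24.

-24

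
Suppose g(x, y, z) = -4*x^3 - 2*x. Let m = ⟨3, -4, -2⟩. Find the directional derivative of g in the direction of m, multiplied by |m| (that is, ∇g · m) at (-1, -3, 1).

∂g/∂x = -12*x^2 - 2
∂g/∂y = 0
∂g/∂z = 0
∇g at (-1, -3, 1) = (-14, 0, 0)
∇g · m = (-14)(3) + (0)(-4) + (0)(-2) = -42

-42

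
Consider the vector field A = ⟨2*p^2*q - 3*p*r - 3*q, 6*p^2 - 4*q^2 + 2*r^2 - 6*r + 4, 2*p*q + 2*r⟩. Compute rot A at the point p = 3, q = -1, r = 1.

(∇×A)₁ = ∂A₃/∂q − ∂A₂/∂r = 2*p - 4*r + 6
(∇×A)₂ = ∂A₁/∂r − ∂A₃/∂p = -3*p - 2*q
(∇×A)₃ = ∂A₂/∂p − ∂A₁/∂q = -2*p^2 + 12*p + 3
∇×A = (2*p - 4*r + 6, -3*p - 2*q, -2*p^2 + 12*p + 3)
At (3, -1, 1): (8, -7, 21).

(8, -7, 21)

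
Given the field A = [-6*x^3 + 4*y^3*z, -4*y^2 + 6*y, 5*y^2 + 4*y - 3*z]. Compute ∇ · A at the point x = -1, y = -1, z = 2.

∂A₁/∂x = -18*x^2
∂A₂/∂y = -8*y + 6
∂A₃/∂z = -3
∇·A = -18*x^2 - 8*y + 3
At (-1, -1, 2): -7.

-7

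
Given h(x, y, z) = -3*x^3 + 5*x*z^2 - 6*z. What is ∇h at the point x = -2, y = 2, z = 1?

(-31, 0, -26)

∂h/∂x = -9*x^2 + 5*z^2
∂h/∂y = 0
∂h/∂z = 10*x*z - 6
∇h = (-9*x^2 + 5*z^2, 0, 10*x*z - 6)
At (-2, 2, 1): (-31, 0, -26).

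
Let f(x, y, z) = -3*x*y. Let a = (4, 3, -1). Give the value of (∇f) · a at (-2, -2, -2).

∂f/∂x = -3*y
∂f/∂y = -3*x
∂f/∂z = 0
∇f at (-2, -2, -2) = (6, 6, 0)
∇f · a = (6)(4) + (6)(3) + (0)(-1) = 42

42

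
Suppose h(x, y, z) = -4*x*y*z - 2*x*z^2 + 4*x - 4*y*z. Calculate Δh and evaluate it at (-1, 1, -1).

∂²h/∂x² = 0
∂²h/∂y² = 0
∂²h/∂z² = -4*x
∇²h = -4*x
At (-1, 1, -1): 4.

4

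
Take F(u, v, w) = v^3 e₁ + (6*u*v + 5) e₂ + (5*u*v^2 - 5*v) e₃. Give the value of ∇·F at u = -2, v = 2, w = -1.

∂F₁/∂u = 0
∂F₂/∂v = 6*u
∂F₃/∂w = 0
∇·F = 6*u
At (-2, 2, -1): -12.

-12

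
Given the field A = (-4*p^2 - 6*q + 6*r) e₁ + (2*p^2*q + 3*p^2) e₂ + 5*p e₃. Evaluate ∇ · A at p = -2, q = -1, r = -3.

24

∂A₁/∂p = -8*p
∂A₂/∂q = 2*p^2
∂A₃/∂r = 0
∇·A = 2*p^2 - 8*p
At (-2, -1, -3): 24.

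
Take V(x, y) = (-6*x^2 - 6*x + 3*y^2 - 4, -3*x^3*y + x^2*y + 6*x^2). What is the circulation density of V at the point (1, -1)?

∂V₂/∂x = -9*x^2*y + 2*x*y + 12*x
∂V₁/∂y = 6*y
Scalar curl = -9*x^2*y + 2*x*y + 12*x - 6*y
At (1, -1): 25.

25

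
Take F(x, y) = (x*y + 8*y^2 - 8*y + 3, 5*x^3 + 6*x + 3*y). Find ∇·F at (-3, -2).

1

∂F₁/∂x = y
∂F₂/∂y = 3
∇·F = y + 3
At (-3, -2): 1.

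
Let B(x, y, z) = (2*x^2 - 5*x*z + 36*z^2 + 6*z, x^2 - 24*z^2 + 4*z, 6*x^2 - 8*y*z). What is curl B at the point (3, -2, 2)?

(∇×B)₁ = ∂B₃/∂y − ∂B₂/∂z = 40*z - 4
(∇×B)₂ = ∂B₁/∂z − ∂B₃/∂x = -17*x + 72*z + 6
(∇×B)₃ = ∂B₂/∂x − ∂B₁/∂y = 2*x
∇×B = (40*z - 4, -17*x + 72*z + 6, 2*x)
At (3, -2, 2): (76, 99, 6).

(76, 99, 6)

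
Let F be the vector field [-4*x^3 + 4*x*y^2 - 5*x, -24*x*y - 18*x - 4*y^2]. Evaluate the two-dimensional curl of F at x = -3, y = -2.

∂F₂/∂x = -24*y - 18
∂F₁/∂y = 8*x*y
Scalar curl = -8*x*y - 24*y - 18
At (-3, -2): -18.

-18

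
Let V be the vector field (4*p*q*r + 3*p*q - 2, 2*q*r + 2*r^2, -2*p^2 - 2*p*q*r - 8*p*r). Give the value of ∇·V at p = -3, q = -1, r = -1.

∂V₁/∂p = 4*q*r + 3*q
∂V₂/∂q = 2*r
∂V₃/∂r = -2*p*q - 8*p
∇·V = -2*p*q - 8*p + 4*q*r + 3*q + 2*r
At (-3, -1, -1): 17.

17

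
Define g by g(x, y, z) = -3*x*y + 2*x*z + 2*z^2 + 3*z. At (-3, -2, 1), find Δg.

∂²g/∂x² = 0
∂²g/∂y² = 0
∂²g/∂z² = 4
∇²g = 4
At (-3, -2, 1): 4.

4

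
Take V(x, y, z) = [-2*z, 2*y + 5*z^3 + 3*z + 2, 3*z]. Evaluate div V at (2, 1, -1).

∂V₁/∂x = 0
∂V₂/∂y = 2
∂V₃/∂z = 3
∇·V = 5
At (2, 1, -1): 5.

5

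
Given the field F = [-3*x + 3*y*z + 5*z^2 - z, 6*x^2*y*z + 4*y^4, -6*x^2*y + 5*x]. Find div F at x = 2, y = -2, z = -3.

∂F₁/∂x = -3
∂F₂/∂y = 6*x^2*z + 16*y^3
∂F₃/∂z = 0
∇·F = 6*x^2*z + 16*y^3 - 3
At (2, -2, -3): -203.

-203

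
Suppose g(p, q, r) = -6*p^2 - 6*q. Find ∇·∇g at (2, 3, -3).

-12

∂²g/∂p² = -12
∂²g/∂q² = 0
∂²g/∂r² = 0
∇²g = -12
At (2, 3, -3): -12.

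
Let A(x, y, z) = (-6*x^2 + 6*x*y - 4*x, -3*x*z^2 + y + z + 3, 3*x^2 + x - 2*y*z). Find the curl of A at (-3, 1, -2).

(39, 17, 6)

(∇×A)₁ = ∂A₃/∂y − ∂A₂/∂z = 6*x*z - 2*z - 1
(∇×A)₂ = ∂A₁/∂z − ∂A₃/∂x = -6*x - 1
(∇×A)₃ = ∂A₂/∂x − ∂A₁/∂y = -6*x - 3*z^2
∇×A = (6*x*z - 2*z - 1, -6*x - 1, -6*x - 3*z^2)
At (-3, 1, -2): (39, 17, 6).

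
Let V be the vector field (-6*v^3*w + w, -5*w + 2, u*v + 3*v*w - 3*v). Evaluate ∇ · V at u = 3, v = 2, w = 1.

6

∂V₁/∂u = 0
∂V₂/∂v = 0
∂V₃/∂w = 3*v
∇·V = 3*v
At (3, 2, 1): 6.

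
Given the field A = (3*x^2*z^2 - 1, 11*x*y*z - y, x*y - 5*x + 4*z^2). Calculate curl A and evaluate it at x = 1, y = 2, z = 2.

(∇×A)₁ = ∂A₃/∂y − ∂A₂/∂z = -11*x*y + x
(∇×A)₂ = ∂A₁/∂z − ∂A₃/∂x = 6*x^2*z - y + 5
(∇×A)₃ = ∂A₂/∂x − ∂A₁/∂y = 11*y*z
∇×A = (-11*x*y + x, 6*x^2*z - y + 5, 11*y*z)
At (1, 2, 2): (-21, 15, 44).

(-21, 15, 44)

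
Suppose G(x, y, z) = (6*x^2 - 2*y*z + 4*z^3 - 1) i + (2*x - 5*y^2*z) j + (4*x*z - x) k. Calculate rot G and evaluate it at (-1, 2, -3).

(20, 117, -4)

(∇×G)₁ = ∂G₃/∂y − ∂G₂/∂z = 5*y^2
(∇×G)₂ = ∂G₁/∂z − ∂G₃/∂x = -2*y + 12*z^2 - 4*z + 1
(∇×G)₃ = ∂G₂/∂x − ∂G₁/∂y = 2*z + 2
∇×G = (5*y^2, -2*y + 12*z^2 - 4*z + 1, 2*z + 2)
At (-1, 2, -3): (20, 117, -4).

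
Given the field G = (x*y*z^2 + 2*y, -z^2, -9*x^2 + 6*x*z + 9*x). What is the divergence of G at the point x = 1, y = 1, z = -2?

10

∂G₁/∂x = y*z^2
∂G₂/∂y = 0
∂G₃/∂z = 6*x
∇·G = 6*x + y*z^2
At (1, 1, -2): 10.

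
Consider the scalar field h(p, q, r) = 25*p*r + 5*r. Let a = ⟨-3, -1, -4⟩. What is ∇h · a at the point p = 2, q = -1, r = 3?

∂h/∂p = 25*r
∂h/∂q = 0
∂h/∂r = 25*p + 5
∇h at (2, -1, 3) = (75, 0, 55)
∇h · a = (75)(-3) + (0)(-1) + (55)(-4) = -445

-445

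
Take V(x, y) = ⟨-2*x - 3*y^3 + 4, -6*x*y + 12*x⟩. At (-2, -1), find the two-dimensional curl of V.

∂V₂/∂x = -6*y + 12
∂V₁/∂y = -9*y^2
Scalar curl = 9*y^2 - 6*y + 12
At (-2, -1): 27.

27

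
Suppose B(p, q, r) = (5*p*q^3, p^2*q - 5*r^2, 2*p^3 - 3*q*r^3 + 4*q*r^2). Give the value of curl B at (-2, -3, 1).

(11, -24, 282)

(∇×B)₁ = ∂B₃/∂q − ∂B₂/∂r = -3*r^3 + 4*r^2 + 10*r
(∇×B)₂ = ∂B₁/∂r − ∂B₃/∂p = -6*p^2
(∇×B)₃ = ∂B₂/∂p − ∂B₁/∂q = -15*p*q^2 + 2*p*q
∇×B = (-3*r^3 + 4*r^2 + 10*r, -6*p^2, -15*p*q^2 + 2*p*q)
At (-2, -3, 1): (11, -24, 282).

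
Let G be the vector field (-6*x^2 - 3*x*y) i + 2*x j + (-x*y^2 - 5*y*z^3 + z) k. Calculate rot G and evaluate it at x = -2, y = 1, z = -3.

(∇×G)₁ = ∂G₃/∂y − ∂G₂/∂z = -2*x*y - 5*z^3
(∇×G)₂ = ∂G₁/∂z − ∂G₃/∂x = y^2
(∇×G)₃ = ∂G₂/∂x − ∂G₁/∂y = 3*x + 2
∇×G = (-2*x*y - 5*z^3, y^2, 3*x + 2)
At (-2, 1, -3): (139, 1, -4).

(139, 1, -4)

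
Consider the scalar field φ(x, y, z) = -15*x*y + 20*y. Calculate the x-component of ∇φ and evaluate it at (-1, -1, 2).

(∇φ)_1 = ∂φ/∂x = -15*y
At (-1, -1, 2): 15.

15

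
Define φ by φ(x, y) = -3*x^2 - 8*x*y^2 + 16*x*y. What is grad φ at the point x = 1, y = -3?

∂φ/∂x = -6*x - 8*y^2 + 16*y
∂φ/∂y = -16*x*y + 16*x
∇φ = (-6*x - 8*y^2 + 16*y, -16*x*y + 16*x)
At (1, -3): (-126, 64).

(-126, 64)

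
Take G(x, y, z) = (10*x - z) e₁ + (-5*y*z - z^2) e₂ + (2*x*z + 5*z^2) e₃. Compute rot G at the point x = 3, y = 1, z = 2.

(∇×G)₁ = ∂G₃/∂y − ∂G₂/∂z = 5*y + 2*z
(∇×G)₂ = ∂G₁/∂z − ∂G₃/∂x = -2*z - 1
(∇×G)₃ = ∂G₂/∂x − ∂G₁/∂y = 0
∇×G = (5*y + 2*z, -2*z - 1, 0)
At (3, 1, 2): (9, -5, 0).

(9, -5, 0)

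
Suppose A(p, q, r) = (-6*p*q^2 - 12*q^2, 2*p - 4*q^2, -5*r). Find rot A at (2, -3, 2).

(∇×A)₁ = ∂A₃/∂q − ∂A₂/∂r = 0
(∇×A)₂ = ∂A₁/∂r − ∂A₃/∂p = 0
(∇×A)₃ = ∂A₂/∂p − ∂A₁/∂q = 12*p*q + 24*q + 2
∇×A = (0, 0, 12*p*q + 24*q + 2)
At (2, -3, 2): (0, 0, -142).

(0, 0, -142)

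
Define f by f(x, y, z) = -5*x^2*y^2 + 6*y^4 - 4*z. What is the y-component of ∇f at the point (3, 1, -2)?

(∇f)_2 = ∂f/∂y = -10*x^2*y + 24*y^3
At (3, 1, -2): -66.

-66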